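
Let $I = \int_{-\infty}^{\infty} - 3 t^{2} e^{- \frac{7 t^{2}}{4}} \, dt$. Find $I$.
$- \frac{12 \sqrt{7} \sqrt{\pi}}{49}$

Begin with the known integral
$$J(a) = \int_{-\infty}^{\infty} - 3 e^{- a t^{2}} \, dt = - \frac{3 \sqrt{\pi}}{\sqrt{a}}.$$

Differentiating under the integral sign brings down a factor of $(-t^2)$:
$$\frac{dJ}{da} = \int_{-\infty}^{\infty} 3 t^{2} e^{- a t^{2}} \, dt = \frac{3 \sqrt{\pi}}{2 a^{\frac{3}{2}}}.$$

The integral on the left is $-I$, so $I = - \frac{3 \sqrt{\pi}}{2 a^{\frac{3}{2}}}$.

Setting $a = \frac{7}{4}$:
$$I = - \frac{12 \sqrt{7} \sqrt{\pi}}{49}.$$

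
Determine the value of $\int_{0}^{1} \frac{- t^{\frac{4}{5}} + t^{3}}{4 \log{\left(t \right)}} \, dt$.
$\log{\left(\frac{\sqrt[4]{5} \sqrt{6}}{3} \right)}$

Introduce a parameter $a$ in the exponent: let $I(a) = \int_{0}^{1} \frac{- t^{\frac{4}{5}} + t^{a}}{4 \log{\left(t \right)}} \, dt$.

Since $\dfrac{\partial}{\partial a}\,t^{a} = t^{a} \ln t$, the $\ln t$ in the denominator cancels and
$$\frac{dI}{da} = \int_{0}^{1} \frac{1}{4} t^{a} \, dt = \frac{1}{4} \left[\frac{t^{a+1}}{a+1}\right]_0^1 = \frac{1}{4 \left(a + 1\right)}.$$

Integrating with respect to $a$ gives $I(a) = \frac{\log{\left(a + 1 \right)}}{4} - \frac{\log{\left(3 \right)}}{2} + \frac{\log{\left(5 \right)}}{4} + C$.

At $a = \frac{4}{5}$ the integrand is identically $0$, so $I(\frac{4}{5}) = 0$. The closed form gives $0$, hence $C = 0$.

Setting $a = 3$:
$$I = \log{\left(\frac{\sqrt[4]{5} \sqrt{6}}{3} \right)}.$$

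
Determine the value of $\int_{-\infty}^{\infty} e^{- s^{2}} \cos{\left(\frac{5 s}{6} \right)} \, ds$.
$\frac{\sqrt{\pi}}{e^{\frac{25}{144}}}$

Let $b$ denote the cosine frequency and define $I(b) = \int_{-\infty}^{\infty} e^{- s^{2}} \cos{\left(b s \right)} \, ds$.

Differentiating under the integral sign,
$$I'(b) = \int_{-\infty}^{\infty} - s e^{- s^{2}} \sin{\left(b s \right)} \, ds.$$

Integrate $\int_{-\infty}^{\infty} s \sin(b s)\, e^{- s^{2}}\, ds$ by parts with $u = \sin(b s)$ and $dv = s\, e^{- s^{2}}\, ds$, giving $v = - \frac{e^{- s^{2}}}{2}$. The boundary term vanishes and
$$\int_{-\infty}^{\infty} s \sin(b s)\, e^{- s^{2}}\, ds = \frac{b}{2} \int_{-\infty}^{\infty} \cos(b s)\, e^{- s^{2}}\, ds,$$
so $I'(b) = - \frac{b}{2}\, I(b)$.

This is a separable first-order ODE; solving with the initial condition $I(0) = \int_{-\infty}^{\infty} e^{- s^{2}}\,ds = \sqrt{\pi}$ gives
$$I(b) = \sqrt{\pi} e^{- \frac{b^{2}}{4}}.$$

Setting $b = \frac{5}{6}$:
$$I = \frac{\sqrt{\pi}}{e^{\frac{25}{144}}}.$$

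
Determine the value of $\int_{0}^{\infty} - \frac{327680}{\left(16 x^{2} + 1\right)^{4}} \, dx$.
$- 12800 \pi$

Start from the standard arctangent integral
$$J(a) = \int_{0}^{\infty} - \frac{5}{a^{2} + x^{2}} \, dx = - \frac{5 \pi}{2 a}.$$

Differentiating under the integral sign with respect to $a$,
$$\frac{dJ}{da} = \int_{0}^{\infty} \frac{10 a}{\left(a^{2} + x^{2}\right)^{2}} \, dx = \frac{5 \pi}{2 a^{2}},$$
so $\int_{0}^{\infty} - \frac{5}{\left(a^{2} + x^{2}\right)^{2}} \, dx = - \frac{5 \pi}{4 a^{3}}$.

Repeating — each differentiation of $1/(x^2+a^2)^j$ produces $-2ja/(x^2+a^2)^{j+1}$ — and dividing through by $-2ja$ at each step yields, after $3$ differentiations in total,
$$\int_{0}^{\infty} - \frac{5}{\left(a^{2} + x^{2}\right)^{4}} \, dx = - \frac{25 \pi}{32 a^{7}}.$$

Setting $a = \frac{1}{4}$:
$$I = - 12800 \pi.$$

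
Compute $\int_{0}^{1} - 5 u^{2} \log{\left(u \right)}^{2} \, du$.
$- \frac{10}{27}$

Consider the simpler parametrised integral
$$J(a) = \int_{0}^{1} - 5 u^{a} \, du = - \frac{5}{a + 1}.$$

Differentiating under the integral sign brings down a factor of $\ln u$:
$$\frac{dJ}{da} = \int_{0}^{1} - 5 u^{a} \log{\left(u \right)} \, du = \frac{5}{\left(a + 1\right)^{2}}.$$

Repeating twice in total — each differentiation brings down another $\ln u$ — gives
$$\frac{d^{2}J}{da^{2}} = \int_{0}^{1} - 5 u^{a} \log{\left(u \right)}^{2} \, du = - \frac{10}{\left(a + 1\right)^{3}},$$
and the integrand here is exactly the target integrand, so $I = - \frac{10}{\left(a + 1\right)^{3}}$.

Setting $a = 2$:
$$I = - \frac{10}{27}.$$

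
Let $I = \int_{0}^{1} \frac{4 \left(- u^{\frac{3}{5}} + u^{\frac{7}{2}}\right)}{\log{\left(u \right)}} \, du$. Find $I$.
$- \log{\left(\frac{65536}{4100625} \right)}$

Consider the one-parameter family: let $I(a) = \int_{0}^{1} \frac{4 \left(u^{\frac{7}{2}} - u^{a}\right)}{\log{\left(u \right)}} \, du$.

Since $\dfrac{\partial}{\partial a}\,u^{a} = u^{a} \ln u$, the $\ln u$ in the denominator cancels and
$$\frac{dI}{da} = \int_{0}^{1} -4 u^{a} \, du = -4 \left[\frac{u^{a+1}}{a+1}\right]_0^1 = - \frac{4}{a + 1}.$$

Integrating with respect to $a$ gives $I(a) = - \log{\left(\frac{16 \left(a + 1\right)^{4}}{6561} \right)} + C$.

At $a = \frac{7}{2}$ the integrand is identically $0$, so $I(\frac{7}{2}) = 0$. The closed form gives $0$, hence $C = 0$.

Setting $a = \frac{3}{5}$:
$$I = - \log{\left(\frac{65536}{4100625} \right)}.$$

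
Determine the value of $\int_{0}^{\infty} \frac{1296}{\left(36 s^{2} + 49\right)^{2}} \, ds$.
$\frac{54 \pi}{343}$

Start from the standard arctangent integral
$$J(a) = \int_{0}^{\infty} \frac{1}{a^{2} + s^{2}} \, ds = \frac{\pi}{2 a}.$$

Differentiating under the integral sign with respect to $a$,
$$\frac{dJ}{da} = \int_{0}^{\infty} - \frac{2 a}{\left(a^{2} + s^{2}\right)^{2}} \, ds = - \frac{\pi}{2 a^{2}},$$
so $\int_{0}^{\infty} \frac{1}{\left(a^{2} + s^{2}\right)^{2}} \, ds = \frac{\pi}{4 a^{3}}$.

Setting $a = \frac{7}{6}$:
$$I = \frac{54 \pi}{343}.$$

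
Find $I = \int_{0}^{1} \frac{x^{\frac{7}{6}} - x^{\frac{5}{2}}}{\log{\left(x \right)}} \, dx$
$- \log{\left(21 \right)} + \log{\left(13 \right)}$

Replace the exponent $\frac{5}{2}$ by a parameter $a$: let $I(a) = \int_{0}^{1} \frac{x^{\frac{7}{6}} - x^{a}}{\log{\left(x \right)}} \, dx$.

Since $\dfrac{\partial}{\partial a}\,x^{a} = x^{a} \ln x$, the $\ln x$ in the denominator cancels and
$$\frac{dI}{da} = \int_{0}^{1} -1 x^{a} \, dx = -1 \left[\frac{x^{a+1}}{a+1}\right]_0^1 = - \frac{1}{a + 1}.$$

Integrating with respect to $a$ gives $I(a) = - \log{\left(\frac{6 a}{13} + \frac{6}{13} \right)} + C$.

At $a = \frac{7}{6}$ the integrand is identically $0$, so $I(\frac{7}{6}) = 0$. The closed form gives $0$, hence $C = 0$.

Setting $a = \frac{5}{2}$:
$$I = - \log{\left(21 \right)} + \log{\left(13 \right)}.$$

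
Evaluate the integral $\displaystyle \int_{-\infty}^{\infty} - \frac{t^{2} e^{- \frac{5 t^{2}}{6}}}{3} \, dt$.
$- \frac{\sqrt{30} \sqrt{\pi}}{25}$

Consider the simpler parametrised integral
$$J(a) = \int_{-\infty}^{\infty} - \frac{e^{- a t^{2}}}{3} \, dt = - \frac{\sqrt{\pi}}{3 \sqrt{a}}.$$

Differentiating under the integral sign brings down a factor of $(-t^2)$:
$$\frac{dJ}{da} = \int_{-\infty}^{\infty} \frac{t^{2} e^{- a t^{2}}}{3} \, dt = \frac{\sqrt{\pi}}{6 a^{\frac{3}{2}}}.$$

The integral on the left is $-I$, so $I = - \frac{\sqrt{\pi}}{6 a^{\frac{3}{2}}}$.

Setting $a = \frac{5}{6}$:
$$I = - \frac{\sqrt{30} \sqrt{\pi}}{25}.$$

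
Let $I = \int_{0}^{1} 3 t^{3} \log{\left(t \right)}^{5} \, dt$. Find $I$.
$- \frac{45}{512}$

Begin with the known integral
$$J(a) = \int_{0}^{1} 3 t^{a} \, dt = \frac{3}{a + 1}.$$

Differentiating under the integral sign brings down a factor of $\ln t$:
$$\frac{dJ}{da} = \int_{0}^{1} 3 t^{a} \log{\left(t \right)} \, dt = - \frac{3}{\left(a + 1\right)^{2}}.$$

Repeating $5$ times in total — each differentiation brings down another $\ln t$ — gives
$$\frac{d^{5}J}{da^{5}} = \int_{0}^{1} 3 t^{a} \log{\left(t \right)}^{5} \, dt = - \frac{360}{\left(a + 1\right)^{6}},$$
and the integrand here is exactly the target integrand, so $I = - \frac{360}{\left(a + 1\right)^{6}}$.

Setting $a = 3$:
$$I = - \frac{45}{512}.$$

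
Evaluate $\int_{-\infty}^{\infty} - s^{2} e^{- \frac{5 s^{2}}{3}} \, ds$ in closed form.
$- \frac{3 \sqrt{15} \sqrt{\pi}}{50}$

Start from the elementary integral
$$J(a) = \int_{-\infty}^{\infty} - e^{- a s^{2}} \, ds = - \frac{\sqrt{\pi}}{\sqrt{a}}.$$

Differentiating under the integral sign brings down a factor of $(-s^2)$:
$$\frac{dJ}{da} = \int_{-\infty}^{\infty} s^{2} e^{- a s^{2}} \, ds = \frac{\sqrt{\pi}}{2 a^{\frac{3}{2}}}.$$

The integral on the left is $-I$, so $I = - \frac{\sqrt{\pi}}{2 a^{\frac{3}{2}}}$.

Setting $a = \frac{5}{3}$:
$$I = - \frac{3 \sqrt{15} \sqrt{\pi}}{50}.$$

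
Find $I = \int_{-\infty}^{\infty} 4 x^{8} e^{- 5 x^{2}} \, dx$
$\frac{21 \sqrt{5} \sqrt{\pi}}{2500}$

Begin with the known integral
$$J(a) = \int_{-\infty}^{\infty} 4 e^{- a x^{2}} \, dx = \frac{4 \sqrt{\pi}}{\sqrt{a}}.$$

Differentiating under the integral sign brings down a factor of $(-x^2)$:
$$\frac{dJ}{da} = \int_{-\infty}^{\infty} - 4 x^{2} e^{- a x^{2}} \, dx = - \frac{2 \sqrt{\pi}}{a^{\frac{3}{2}}}.$$

Repeating $4$ times in total — each differentiation brings down another $(-x^2)$ — gives
$$\frac{d^{4}J}{da^{4}} = \int_{-\infty}^{\infty} 4 x^{8} e^{- a x^{2}} \, dx = \frac{105 \sqrt{\pi}}{4 a^{\frac{9}{2}}},$$
and the integrand here is exactly the target integrand, so $I = \frac{105 \sqrt{\pi}}{4 a^{\frac{9}{2}}}$.

Setting $a = 5$:
$$I = \frac{21 \sqrt{5} \sqrt{\pi}}{2500}.$$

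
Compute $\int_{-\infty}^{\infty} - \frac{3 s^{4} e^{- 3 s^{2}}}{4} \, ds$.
$- \frac{\sqrt{3} \sqrt{\pi}}{48}$

Consider the simpler parametrised integral
$$J(a) = \int_{-\infty}^{\infty} - \frac{3 e^{- a s^{2}}}{4} \, ds = - \frac{3 \sqrt{\pi}}{4 \sqrt{a}}.$$

Differentiating under the integral sign brings down a factor of $(-s^2)$:
$$\frac{dJ}{da} = \int_{-\infty}^{\infty} \frac{3 s^{2} e^{- a s^{2}}}{4} \, ds = \frac{3 \sqrt{\pi}}{8 a^{\frac{3}{2}}}.$$

Repeating twice in total — each differentiation brings down another $(-s^2)$ — gives
$$\frac{d^{2}J}{da^{2}} = \int_{-\infty}^{\infty} - \frac{3 s^{4} e^{- a s^{2}}}{4} \, ds = - \frac{9 \sqrt{\pi}}{16 a^{\frac{5}{2}}},$$
and the integrand here is exactly the target integrand, so $I = - \frac{9 \sqrt{\pi}}{16 a^{\frac{5}{2}}}$.

Setting $a = 3$:
$$I = - \frac{\sqrt{3} \sqrt{\pi}}{48}.$$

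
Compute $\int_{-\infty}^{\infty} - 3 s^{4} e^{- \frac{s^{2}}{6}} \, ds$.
$- 81 \sqrt{6} \sqrt{\pi}$

Start from the elementary integral
$$J(a) = \int_{-\infty}^{\infty} - 3 e^{- a s^{2}} \, ds = - \frac{3 \sqrt{\pi}}{\sqrt{a}}.$$

Differentiating under the integral sign brings down a factor of $(-s^2)$:
$$\frac{dJ}{da} = \int_{-\infty}^{\infty} 3 s^{2} e^{- a s^{2}} \, ds = \frac{3 \sqrt{\pi}}{2 a^{\frac{3}{2}}}.$$

Repeating twice in total — each differentiation brings down another $(-s^2)$ — gives
$$\frac{d^{2}J}{da^{2}} = \int_{-\infty}^{\infty} - 3 s^{4} e^{- a s^{2}} \, ds = - \frac{9 \sqrt{\pi}}{4 a^{\frac{5}{2}}},$$
and the integrand here is exactly the target integrand, so $I = - \frac{9 \sqrt{\pi}}{4 a^{\frac{5}{2}}}$.

Setting $a = \frac{1}{6}$:
$$I = - 81 \sqrt{6} \sqrt{\pi}.$$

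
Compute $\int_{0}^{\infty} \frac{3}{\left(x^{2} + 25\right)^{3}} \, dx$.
$\frac{9 \pi}{50000}$

Recall the elementary integral
$$J(a) = \int_{0}^{\infty} \frac{3}{a^{2} + x^{2}} \, dx = \frac{3 \pi}{2 a}.$$

Differentiating under the integral sign with respect to $a$,
$$\frac{dJ}{da} = \int_{0}^{\infty} - \frac{6 a}{\left(a^{2} + x^{2}\right)^{2}} \, dx = - \frac{3 \pi}{2 a^{2}},$$
so $\int_{0}^{\infty} \frac{3}{\left(a^{2} + x^{2}\right)^{2}} \, dx = \frac{3 \pi}{4 a^{3}}$.

Repeating — each differentiation of $1/(x^2+a^2)^j$ produces $-2ja/(x^2+a^2)^{j+1}$ — and dividing through by $-2ja$ at each step yields, after $2$ differentiations in total,
$$\int_{0}^{\infty} \frac{3}{\left(a^{2} + x^{2}\right)^{3}} \, dx = \frac{9 \pi}{16 a^{5}}.$$

Setting $a = 5$:
$$I = \frac{9 \pi}{50000}.$$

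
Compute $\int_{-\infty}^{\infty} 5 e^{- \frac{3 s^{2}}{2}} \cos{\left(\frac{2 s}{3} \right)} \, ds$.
$\frac{5 \sqrt{6} \sqrt{\pi}}{3 e^{\frac{2}{27}}}$

Let $b$ denote the cosine frequency and define $I(b) = \int_{-\infty}^{\infty} 5 e^{- \frac{3 s^{2}}{2}} \cos{\left(b s \right)} \, ds$.

Differentiating under the integral sign,
$$I'(b) = \int_{-\infty}^{\infty} - 5 s e^{- \frac{3 s^{2}}{2}} \sin{\left(b s \right)} \, ds.$$

Integrate $\int_{-\infty}^{\infty} s \sin(b s)\, e^{- \frac{3 s^{2}}{2}}\, ds$ by parts with $u = \sin(b s)$ and $dv = s\, e^{- \frac{3 s^{2}}{2}}\, ds$, giving $v = - \frac{e^{- \frac{3 s^{2}}{2}}}{3}$. The boundary term vanishes and
$$\int_{-\infty}^{\infty} s \sin(b s)\, e^{- \frac{3 s^{2}}{2}}\, ds = \frac{b}{3} \int_{-\infty}^{\infty} \cos(b s)\, e^{- \frac{3 s^{2}}{2}}\, ds,$$
so $I'(b) = - \frac{b}{3}\, I(b)$.

This is a separable first-order ODE; solving with the initial condition $I(0) = \int_{-\infty}^{\infty} 5 e^{- \frac{3 s^{2}}{2}}\,ds = \frac{5 \sqrt{6} \sqrt{\pi}}{3}$ gives
$$I(b) = \frac{5 \sqrt{6} \sqrt{\pi} e^{- \frac{b^{2}}{6}}}{3}.$$

Setting $b = \frac{2}{3}$:
$$I = \frac{5 \sqrt{6} \sqrt{\pi}}{3 e^{\frac{2}{27}}}.$$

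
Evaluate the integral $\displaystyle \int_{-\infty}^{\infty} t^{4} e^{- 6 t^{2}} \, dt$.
$\frac{\sqrt{6} \sqrt{\pi}}{288}$

Consider the simpler parametrised integral
$$J(a) = \int_{-\infty}^{\infty} e^{- a t^{2}} \, dt = \frac{\sqrt{\pi}}{\sqrt{a}}.$$

Differentiating under the integral sign brings down a factor of $(-t^2)$:
$$\frac{dJ}{da} = \int_{-\infty}^{\infty} - t^{2} e^{- a t^{2}} \, dt = - \frac{\sqrt{\pi}}{2 a^{\frac{3}{2}}}.$$

Repeating twice in total — each differentiation brings down another $(-t^2)$ — gives
$$\frac{d^{2}J}{da^{2}} = \int_{-\infty}^{\infty} t^{4} e^{- a t^{2}} \, dt = \frac{3 \sqrt{\pi}}{4 a^{\frac{5}{2}}},$$
and the integrand here is exactly the target integrand, so $I = \frac{3 \sqrt{\pi}}{4 a^{\frac{5}{2}}}$.

Setting $a = 6$:
$$I = \frac{\sqrt{6} \sqrt{\pi}}{288}.$$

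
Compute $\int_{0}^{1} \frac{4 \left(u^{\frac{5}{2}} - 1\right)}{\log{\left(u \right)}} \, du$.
$\log{\left(\frac{2401}{16} \right)}$

Replace the exponent $\frac{5}{2}$ by a parameter $a$: let $I(a) = \int_{0}^{1} \frac{4 \left(u^{a} - 1\right)}{\log{\left(u \right)}} \, du$.

Since $\dfrac{\partial}{\partial a}\,u^{a} = u^{a} \ln u$, the $\ln u$ in the denominator cancels and
$$\frac{dI}{da} = \int_{0}^{1} 4 u^{a} \, du = 4 \left[\frac{u^{a+1}}{a+1}\right]_0^1 = \frac{4}{a + 1}.$$

Integrating with respect to $a$ gives $I(a) = 4 \log{\left(a + 1 \right)} + C$.

At $a = 0$ the integrand is identically $0$, so $I(0) = 0$. The closed form gives $0$, hence $C = 0$.

Setting $a = \frac{5}{2}$:
$$I = \log{\left(\frac{2401}{16} \right)}.$$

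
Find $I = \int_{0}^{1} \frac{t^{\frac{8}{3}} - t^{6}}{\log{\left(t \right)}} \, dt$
$- \log{\left(21 \right)} + \log{\left(11 \right)}$

Consider the one-parameter family: let $I(a) = \int_{0}^{1} \frac{t^{\frac{8}{3}} - t^{a}}{\log{\left(t \right)}} \, dt$.

Since $\dfrac{\partial}{\partial a}\,t^{a} = t^{a} \ln t$, the $\ln t$ in the denominator cancels and
$$\frac{dI}{da} = \int_{0}^{1} -1 t^{a} \, dt = -1 \left[\frac{t^{a+1}}{a+1}\right]_0^1 = - \frac{1}{a + 1}.$$

Integrating with respect to $a$ gives $I(a) = - \log{\left(\frac{3 a}{11} + \frac{3}{11} \right)} + C$.

At $a = \frac{8}{3}$ the integrand is identically $0$, so $I(\frac{8}{3}) = 0$. The closed form gives $0$, hence $C = 0$.

Setting $a = 6$:
$$I = - \log{\left(21 \right)} + \log{\left(11 \right)}.$$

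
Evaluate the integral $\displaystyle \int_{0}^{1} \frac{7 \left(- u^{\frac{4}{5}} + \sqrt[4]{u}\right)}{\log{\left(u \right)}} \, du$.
$\log{\left(\frac{6103515625}{78364164096} \right)}$

Consider the one-parameter family: let $I(a) = \int_{0}^{1} \frac{7 \left(- u^{\frac{4}{5}} + u^{a}\right)}{\log{\left(u \right)}} \, du$.

Since $\dfrac{\partial}{\partial a}\,u^{a} = u^{a} \ln u$, the $\ln u$ in the denominator cancels and
$$\frac{dI}{da} = \int_{0}^{1} 7 u^{a} \, du = 7 \left[\frac{u^{a+1}}{a+1}\right]_0^1 = \frac{7}{a + 1}.$$

Integrating with respect to $a$ gives $I(a) = \log{\left(\frac{78125 \left(a + 1\right)^{7}}{4782969} \right)} + C$.

At $a = \frac{4}{5}$ the integrand is identically $0$, so $I(\frac{4}{5}) = 0$. The closed form gives $0$, hence $C = 0$.

Setting $a = \frac{1}{4}$:
$$I = \log{\left(\frac{6103515625}{78364164096} \right)}.$$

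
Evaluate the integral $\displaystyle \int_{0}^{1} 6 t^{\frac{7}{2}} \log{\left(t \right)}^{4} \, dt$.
$\frac{512}{6561}$

Begin with the known integral
$$J(a) = \int_{0}^{1} 6 t^{a} \, dt = \frac{6}{a + 1}.$$

Differentiating under the integral sign brings down a factor of $\ln t$:
$$\frac{dJ}{da} = \int_{0}^{1} 6 t^{a} \log{\left(t \right)} \, dt = - \frac{6}{\left(a + 1\right)^{2}}.$$

Repeating $4$ times in total — each differentiation brings down another $\ln t$ — gives
$$\frac{d^{4}J}{da^{4}} = \int_{0}^{1} 6 t^{a} \log{\left(t \right)}^{4} \, dt = \frac{144}{\left(a + 1\right)^{5}},$$
and the integrand here is exactly the target integrand, so $I = \frac{144}{\left(a + 1\right)^{5}}$.

Setting $a = \frac{7}{2}$:
$$I = \frac{512}{6561}.$$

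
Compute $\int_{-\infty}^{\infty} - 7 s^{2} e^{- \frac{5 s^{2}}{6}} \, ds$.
$- \frac{21 \sqrt{30} \sqrt{\pi}}{25}$

Begin with the known integral
$$J(a) = \int_{-\infty}^{\infty} - 7 e^{- a s^{2}} \, ds = - \frac{7 \sqrt{\pi}}{\sqrt{a}}.$$

Differentiating under the integral sign brings down a factor of $(-s^2)$:
$$\frac{dJ}{da} = \int_{-\infty}^{\infty} 7 s^{2} e^{- a s^{2}} \, ds = \frac{7 \sqrt{\pi}}{2 a^{\frac{3}{2}}}.$$

The integral on the left is $-I$, so $I = - \frac{7 \sqrt{\pi}}{2 a^{\frac{3}{2}}}$.

Setting $a = \frac{5}{6}$:
$$I = - \frac{21 \sqrt{30} \sqrt{\pi}}{25}.$$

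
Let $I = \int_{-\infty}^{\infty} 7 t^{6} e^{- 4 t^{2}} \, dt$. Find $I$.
$\frac{105 \sqrt{\pi}}{1024}$

Start from the elementary integral
$$J(a) = \int_{-\infty}^{\infty} 7 e^{- a t^{2}} \, dt = \frac{7 \sqrt{\pi}}{\sqrt{a}}.$$

Differentiating under the integral sign brings down a factor of $(-t^2)$:
$$\frac{dJ}{da} = \int_{-\infty}^{\infty} - 7 t^{2} e^{- a t^{2}} \, dt = - \frac{7 \sqrt{\pi}}{2 a^{\frac{3}{2}}}.$$

Repeating $3$ times in total — each differentiation brings down another $(-t^2)$ — gives
$$\frac{d^{3}J}{da^{3}} = \int_{-\infty}^{\infty} - 7 t^{6} e^{- a t^{2}} \, dt = - \frac{105 \sqrt{\pi}}{8 a^{\frac{7}{2}}},$$
and the integrand here is $(-1)^{3}$ times the target integrand, so $I = (-1)^{3}\,\frac{d^{3}J}{da^{3}} = \frac{105 \sqrt{\pi}}{8 a^{\frac{7}{2}}}$.

Setting $a = 4$:
$$I = \frac{105 \sqrt{\pi}}{1024}.$$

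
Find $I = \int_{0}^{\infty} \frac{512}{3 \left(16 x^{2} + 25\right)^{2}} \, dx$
$\frac{32 \pi}{375}$

Start from the standard arctangent integral
$$J(a) = \int_{0}^{\infty} \frac{2}{3 \left(a^{2} + x^{2}\right)} \, dx = \frac{\pi}{3 a}.$$

Differentiating under the integral sign with respect to $a$,
$$\frac{dJ}{da} = \int_{0}^{\infty} - \frac{4 a}{3 \left(a^{2} + x^{2}\right)^{2}} \, dx = - \frac{\pi}{3 a^{2}},$$
so $\int_{0}^{\infty} \frac{2}{3 \left(a^{2} + x^{2}\right)^{2}} \, dx = \frac{\pi}{6 a^{3}}$.

Setting $a = \frac{5}{4}$:
$$I = \frac{32 \pi}{375}.$$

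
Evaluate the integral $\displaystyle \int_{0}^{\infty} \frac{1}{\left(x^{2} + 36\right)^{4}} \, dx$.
$\frac{5 \pi}{8957952}$

Recall the elementary integral
$$J(a) = \int_{0}^{\infty} \frac{1}{a^{2} + x^{2}} \, dx = \frac{\pi}{2 a}.$$

Differentiating under the integral sign with respect to $a$,
$$\frac{dJ}{da} = \int_{0}^{\infty} - \frac{2 a}{\left(a^{2} + x^{2}\right)^{2}} \, dx = - \frac{\pi}{2 a^{2}},$$
so $\int_{0}^{\infty} \frac{1}{\left(a^{2} + x^{2}\right)^{2}} \, dx = \frac{\pi}{4 a^{3}}$.

Repeating — each differentiation of $1/(x^2+a^2)^j$ produces $-2ja/(x^2+a^2)^{j+1}$ — and dividing through by $-2ja$ at each step yields, after $3$ differentiations in total,
$$\int_{0}^{\infty} \frac{1}{\left(a^{2} + x^{2}\right)^{4}} \, dx = \frac{5 \pi}{32 a^{7}}.$$

Setting $a = 6$:
$$I = \frac{5 \pi}{8957952}.$$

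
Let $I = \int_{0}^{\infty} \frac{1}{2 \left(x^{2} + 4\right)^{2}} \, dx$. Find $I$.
$\frac{\pi}{64}$

Begin with the known result
$$J(a) = \int_{0}^{\infty} \frac{1}{2 \left(a^{2} + x^{2}\right)} \, dx = \frac{\pi}{4 a}.$$

Differentiating under the integral sign with respect to $a$,
$$\frac{dJ}{da} = \int_{0}^{\infty} - \frac{a}{\left(a^{2} + x^{2}\right)^{2}} \, dx = - \frac{\pi}{4 a^{2}},$$
so $\int_{0}^{\infty} \frac{1}{2 \left(a^{2} + x^{2}\right)^{2}} \, dx = \frac{\pi}{8 a^{3}}$.

Setting $a = 2$:
$$I = \frac{\pi}{64}.$$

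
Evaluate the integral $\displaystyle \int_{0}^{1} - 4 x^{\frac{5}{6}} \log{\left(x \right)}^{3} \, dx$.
$\frac{31104}{14641}$

Consider the simpler parametrised integral
$$J(a) = \int_{0}^{1} - 4 x^{a} \, dx = - \frac{4}{a + 1}.$$

Differentiating under the integral sign brings down a factor of $\ln x$:
$$\frac{dJ}{da} = \int_{0}^{1} - 4 x^{a} \log{\left(x \right)} \, dx = \frac{4}{\left(a + 1\right)^{2}}.$$

Repeating $3$ times in total — each differentiation brings down another $\ln x$ — gives
$$\frac{d^{3}J}{da^{3}} = \int_{0}^{1} - 4 x^{a} \log{\left(x \right)}^{3} \, dx = \frac{24}{\left(a + 1\right)^{4}},$$
and the integrand here is exactly the target integrand, so $I = \frac{24}{\left(a + 1\right)^{4}}$.

Setting $a = \frac{5}{6}$:
$$I = \frac{31104}{14641}.$$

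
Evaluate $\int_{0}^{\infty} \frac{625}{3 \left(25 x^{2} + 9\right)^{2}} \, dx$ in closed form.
$\frac{125 \pi}{324}$

Recall the elementary integral
$$J(a) = \int_{0}^{\infty} \frac{1}{3 \left(a^{2} + x^{2}\right)} \, dx = \frac{\pi}{6 a}.$$

Differentiating under the integral sign with respect to $a$,
$$\frac{dJ}{da} = \int_{0}^{\infty} - \frac{2 a}{3 \left(a^{2} + x^{2}\right)^{2}} \, dx = - \frac{\pi}{6 a^{2}},$$
so $\int_{0}^{\infty} \frac{1}{3 \left(a^{2} + x^{2}\right)^{2}} \, dx = \frac{\pi}{12 a^{3}}$.

Setting $a = \frac{3}{5}$:
$$I = \frac{125 \pi}{324}.$$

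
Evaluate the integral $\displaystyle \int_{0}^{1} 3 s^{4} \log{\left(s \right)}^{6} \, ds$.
$\frac{432}{15625}$

Start from the elementary integral
$$J(a) = \int_{0}^{1} 3 s^{a} \, ds = \frac{3}{a + 1}.$$

Differentiating under the integral sign brings down a factor of $\ln s$:
$$\frac{dJ}{da} = \int_{0}^{1} 3 s^{a} \log{\left(s \right)} \, ds = - \frac{3}{\left(a + 1\right)^{2}}.$$

Repeating $6$ times in total — each differentiation brings down another $\ln s$ — gives
$$\frac{d^{6}J}{da^{6}} = \int_{0}^{1} 3 s^{a} \log{\left(s \right)}^{6} \, ds = \frac{2160}{\left(a + 1\right)^{7}},$$
and the integrand here is exactly the target integrand, so $I = \frac{2160}{\left(a + 1\right)^{7}}$.

Setting $a = 4$:
$$I = \frac{432}{15625}.$$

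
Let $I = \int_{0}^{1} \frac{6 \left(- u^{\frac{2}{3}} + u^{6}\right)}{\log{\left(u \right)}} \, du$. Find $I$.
$\log{\left(\frac{85766121}{15625} \right)}$

Consider the one-parameter family: let $I(a) = \int_{0}^{1} \frac{6 \left(- u^{\frac{2}{3}} + u^{a}\right)}{\log{\left(u \right)}} \, du$.

Since $\dfrac{\partial}{\partial a}\,u^{a} = u^{a} \ln u$, the $\ln u$ in the denominator cancels and
$$\frac{dI}{da} = \int_{0}^{1} 6 u^{a} \, du = 6 \left[\frac{u^{a+1}}{a+1}\right]_0^1 = \frac{6}{a + 1}.$$

Integrating with respect to $a$ gives $I(a) = \log{\left(\frac{729 \left(a + 1\right)^{6}}{15625} \right)} + C$.

At $a = \frac{2}{3}$ the integrand is identically $0$, so $I(\frac{2}{3}) = 0$. The closed form gives $0$, hence $C = 0$.

Setting $a = 6$:
$$I = \log{\left(\frac{85766121}{15625} \right)}.$$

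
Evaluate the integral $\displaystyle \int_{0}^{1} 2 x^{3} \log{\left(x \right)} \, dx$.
$- \frac{1}{8}$

Begin with the known integral
$$J(a) = \int_{0}^{1} 2 x^{a} \, dx = \frac{2}{a + 1}.$$

Differentiating under the integral sign brings down a factor of $\ln x$:
$$\frac{dJ}{da} = \int_{0}^{1} 2 x^{a} \log{\left(x \right)} \, dx = - \frac{2}{\left(a + 1\right)^{2}}.$$

The integral on the left is $I$, so $I = - \frac{2}{\left(a + 1\right)^{2}}$.

Setting $a = 3$:
$$I = - \frac{1}{8}.$$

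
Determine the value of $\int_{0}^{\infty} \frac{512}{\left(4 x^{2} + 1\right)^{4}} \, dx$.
$40 \pi$

Recall the elementary integral
$$J(a) = \int_{0}^{\infty} \frac{2}{a^{2} + x^{2}} \, dx = \frac{\pi}{a}.$$

Differentiating under the integral sign with respect to $a$,
$$\frac{dJ}{da} = \int_{0}^{\infty} - \frac{4 a}{\left(a^{2} + x^{2}\right)^{2}} \, dx = - \frac{\pi}{a^{2}},$$
so $\int_{0}^{\infty} \frac{2}{\left(a^{2} + x^{2}\right)^{2}} \, dx = \frac{\pi}{2 a^{3}}$.

Repeating — each differentiation of $1/(x^2+a^2)^j$ produces $-2ja/(x^2+a^2)^{j+1}$ — and dividing through by $-2ja$ at each step yields, after $3$ differentiations in total,
$$\int_{0}^{\infty} \frac{2}{\left(a^{2} + x^{2}\right)^{4}} \, dx = \frac{5 \pi}{16 a^{7}}.$$

Setting $a = \frac{1}{2}$:
$$I = 40 \pi.$$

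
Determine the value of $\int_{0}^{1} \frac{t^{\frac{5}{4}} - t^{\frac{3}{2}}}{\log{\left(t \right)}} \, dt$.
$- \log{\left(\frac{10}{9} \right)}$

Consider the one-parameter family: let $I(a) = \int_{0}^{1} \frac{t^{\frac{5}{4}} - t^{a}}{\log{\left(t \right)}} \, dt$.

Since $\dfrac{\partial}{\partial a}\,t^{a} = t^{a} \ln t$, the $\ln t$ in the denominator cancels and
$$\frac{dI}{da} = \int_{0}^{1} -1 t^{a} \, dt = -1 \left[\frac{t^{a+1}}{a+1}\right]_0^1 = - \frac{1}{a + 1}.$$

Integrating with respect to $a$ gives $I(a) = - \log{\left(\frac{4 a}{9} + \frac{4}{9} \right)} + C$.

At $a = \frac{5}{4}$ the integrand is identically $0$, so $I(\frac{5}{4}) = 0$. The closed form gives $0$, hence $C = 0$.

Setting $a = \frac{3}{2}$:
$$I = - \log{\left(\frac{10}{9} \right)}.$$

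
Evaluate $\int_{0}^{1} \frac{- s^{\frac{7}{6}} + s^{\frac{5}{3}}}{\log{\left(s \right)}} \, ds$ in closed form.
$- \log{\left(\frac{13}{16} \right)}$

Consider the one-parameter family: let $I(a) = \int_{0}^{1} \frac{s^{\frac{5}{3}} - s^{a}}{\log{\left(s \right)}} \, ds$.

Since $\dfrac{\partial}{\partial a}\,s^{a} = s^{a} \ln s$, the $\ln s$ in the denominator cancels and
$$\frac{dI}{da} = \int_{0}^{1} -1 s^{a} \, ds = -1 \left[\frac{s^{a+1}}{a+1}\right]_0^1 = - \frac{1}{a + 1}.$$

Integrating with respect to $a$ gives $I(a) = - \log{\left(\frac{3 a}{8} + \frac{3}{8} \right)} + C$.

At $a = \frac{5}{3}$ the integrand is identically $0$, so $I(\frac{5}{3}) = 0$. The closed form gives $0$, hence $C = 0$.

Setting $a = \frac{7}{6}$:
$$I = - \log{\left(\frac{13}{16} \right)}.$$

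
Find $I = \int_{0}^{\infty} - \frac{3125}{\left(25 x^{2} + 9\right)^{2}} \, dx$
$- \frac{625 \pi}{108}$

Begin with the known result
$$J(a) = \int_{0}^{\infty} - \frac{5}{a^{2} + x^{2}} \, dx = - \frac{5 \pi}{2 a}.$$

Differentiating under the integral sign with respect to $a$,
$$\frac{dJ}{da} = \int_{0}^{\infty} \frac{10 a}{\left(a^{2} + x^{2}\right)^{2}} \, dx = \frac{5 \pi}{2 a^{2}},$$
so $\int_{0}^{\infty} - \frac{5}{\left(a^{2} + x^{2}\right)^{2}} \, dx = - \frac{5 \pi}{4 a^{3}}$.

Setting $a = \frac{3}{5}$:
$$I = - \frac{625 \pi}{108}.$$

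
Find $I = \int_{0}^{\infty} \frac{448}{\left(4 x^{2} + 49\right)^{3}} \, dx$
$\frac{6 \pi}{2401}$

Begin with the known result
$$J(a) = \int_{0}^{\infty} \frac{7}{a^{2} + x^{2}} \, dx = \frac{7 \pi}{2 a}.$$

Differentiating under the integral sign with respect to $a$,
$$\frac{dJ}{da} = \int_{0}^{\infty} - \frac{14 a}{\left(a^{2} + x^{2}\right)^{2}} \, dx = - \frac{7 \pi}{2 a^{2}},$$
so $\int_{0}^{\infty} \frac{7}{\left(a^{2} + x^{2}\right)^{2}} \, dx = \frac{7 \pi}{4 a^{3}}$.

Repeating — each differentiation of $1/(x^2+a^2)^j$ produces $-2ja/(x^2+a^2)^{j+1}$ — and dividing through by $-2ja$ at each step yields, after $2$ differentiations in total,
$$\int_{0}^{\infty} \frac{7}{\left(a^{2} + x^{2}\right)^{3}} \, dx = \frac{21 \pi}{16 a^{5}}.$$

Setting $a = \frac{7}{2}$:
$$I = \frac{6 \pi}{2401}.$$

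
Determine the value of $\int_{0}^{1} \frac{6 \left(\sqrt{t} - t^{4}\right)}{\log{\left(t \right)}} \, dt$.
$- \log{\left(\frac{1000000}{729} \right)}$

Replace the exponent $4$ by a parameter $a$: let $I(a) = \int_{0}^{1} \frac{6 \left(\sqrt{t} - t^{a}\right)}{\log{\left(t \right)}} \, dt$.

Since $\dfrac{\partial}{\partial a}\,t^{a} = t^{a} \ln t$, the $\ln t$ in the denominator cancels and
$$\frac{dI}{da} = \int_{0}^{1} -6 t^{a} \, dt = -6 \left[\frac{t^{a+1}}{a+1}\right]_0^1 = - \frac{6}{a + 1}.$$

Integrating with respect to $a$ gives $I(a) = - \log{\left(\frac{64 \left(a + 1\right)^{6}}{729} \right)} + C$.

At $a = \frac{1}{2}$ the integrand is identically $0$, so $I(\frac{1}{2}) = 0$. The closed form gives $0$, hence $C = 0$.

Setting $a = 4$:
$$I = - \log{\left(\frac{1000000}{729} \right)}.$$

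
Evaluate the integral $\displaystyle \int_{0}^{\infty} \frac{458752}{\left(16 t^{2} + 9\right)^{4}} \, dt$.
$\frac{17920 \pi}{2187}$

Recall the elementary integral
$$J(a) = \int_{0}^{\infty} \frac{7}{a^{2} + t^{2}} \, dt = \frac{7 \pi}{2 a}.$$

Differentiating under the integral sign with respect to $a$,
$$\frac{dJ}{da} = \int_{0}^{\infty} - \frac{14 a}{\left(a^{2} + t^{2}\right)^{2}} \, dt = - \frac{7 \pi}{2 a^{2}},$$
so $\int_{0}^{\infty} \frac{7}{\left(a^{2} + t^{2}\right)^{2}} \, dt = \frac{7 \pi}{4 a^{3}}$.

Repeating — each differentiation of $1/(t^2+a^2)^j$ produces $-2ja/(t^2+a^2)^{j+1}$ — and dividing through by $-2ja$ at each step yields, after $3$ differentiations in total,
$$\int_{0}^{\infty} \frac{7}{\left(a^{2} + t^{2}\right)^{4}} \, dt = \frac{35 \pi}{32 a^{7}}.$$

Setting $a = \frac{3}{4}$:
$$I = \frac{17920 \pi}{2187}.$$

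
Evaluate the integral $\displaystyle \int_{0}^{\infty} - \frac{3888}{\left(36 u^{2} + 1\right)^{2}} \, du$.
$- 162 \pi$

Recall the elementary integral
$$J(a) = \int_{0}^{\infty} - \frac{3}{a^{2} + u^{2}} \, du = - \frac{3 \pi}{2 a}.$$

Differentiating under the integral sign with respect to $a$,
$$\frac{dJ}{da} = \int_{0}^{\infty} \frac{6 a}{\left(a^{2} + u^{2}\right)^{2}} \, du = \frac{3 \pi}{2 a^{2}},$$
so $\int_{0}^{\infty} - \frac{3}{\left(a^{2} + u^{2}\right)^{2}} \, du = - \frac{3 \pi}{4 a^{3}}$.

Setting $a = \frac{1}{6}$:
$$I = - 162 \pi.$$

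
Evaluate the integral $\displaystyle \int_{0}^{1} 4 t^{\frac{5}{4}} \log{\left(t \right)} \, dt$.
$- \frac{64}{81}$

Begin with the known integral
$$J(a) = \int_{0}^{1} 4 t^{a} \, dt = \frac{4}{a + 1}.$$

Differentiating under the integral sign brings down a factor of $\ln t$:
$$\frac{dJ}{da} = \int_{0}^{1} 4 t^{a} \log{\left(t \right)} \, dt = - \frac{4}{\left(a + 1\right)^{2}}.$$

The integral on the left is $I$, so $I = - \frac{4}{\left(a + 1\right)^{2}}$.

Setting $a = \frac{5}{4}$:
$$I = - \frac{64}{81}.$$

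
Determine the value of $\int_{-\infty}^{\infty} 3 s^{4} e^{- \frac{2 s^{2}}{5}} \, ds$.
$\frac{225 \sqrt{10} \sqrt{\pi}}{32}$

Begin with the known integral
$$J(a) = \int_{-\infty}^{\infty} 3 e^{- a s^{2}} \, ds = \frac{3 \sqrt{\pi}}{\sqrt{a}}.$$

Differentiating under the integral sign brings down a factor of $(-s^2)$:
$$\frac{dJ}{da} = \int_{-\infty}^{\infty} - 3 s^{2} e^{- a s^{2}} \, ds = - \frac{3 \sqrt{\pi}}{2 a^{\frac{3}{2}}}.$$

Repeating twice in total — each differentiation brings down another $(-s^2)$ — gives
$$\frac{d^{2}J}{da^{2}} = \int_{-\infty}^{\infty} 3 s^{4} e^{- a s^{2}} \, ds = \frac{9 \sqrt{\pi}}{4 a^{\frac{5}{2}}},$$
and the integrand here is exactly the target integrand, so $I = \frac{9 \sqrt{\pi}}{4 a^{\frac{5}{2}}}$.

Setting $a = \frac{2}{5}$:
$$I = \frac{225 \sqrt{10} \sqrt{\pi}}{32}.$$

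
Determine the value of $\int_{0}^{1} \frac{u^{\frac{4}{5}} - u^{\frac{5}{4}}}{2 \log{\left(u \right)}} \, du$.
$- \frac{\log{\left(5 \right)}}{2} + \log{\left(2 \right)}$

Introduce a parameter $a$ in the exponent: let $I(a) = \int_{0}^{1} \frac{- u^{\frac{5}{4}} + u^{a}}{2 \log{\left(u \right)}} \, du$.

Since $\dfrac{\partial}{\partial a}\,u^{a} = u^{a} \ln u$, the $\ln u$ in the denominator cancels and
$$\frac{dI}{da} = \int_{0}^{1} \frac{1}{2} u^{a} \, du = \frac{1}{2} \left[\frac{u^{a+1}}{a+1}\right]_0^1 = \frac{1}{2 \left(a + 1\right)}.$$

Integrating with respect to $a$ gives $I(a) = \log{\left(\frac{2 \sqrt{a + 1}}{3} \right)} + C$.

At $a = \frac{5}{4}$ the integrand is identically $0$, so $I(\frac{5}{4}) = 0$. The closed form gives $0$, hence $C = 0$.

Setting $a = \frac{4}{5}$:
$$I = - \frac{\log{\left(5 \right)}}{2} + \log{\left(2 \right)}.$$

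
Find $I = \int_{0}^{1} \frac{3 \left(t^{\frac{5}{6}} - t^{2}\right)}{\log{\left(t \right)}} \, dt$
$\log{\left(\frac{1331}{5832} \right)}$

Consider the one-parameter family: let $I(a) = \int_{0}^{1} \frac{3 \left(- t^{2} + t^{a}\right)}{\log{\left(t \right)}} \, dt$.

Since $\dfrac{\partial}{\partial a}\,t^{a} = t^{a} \ln t$, the $\ln t$ in the denominator cancels and
$$\frac{dI}{da} = \int_{0}^{1} 3 t^{a} \, dt = 3 \left[\frac{t^{a+1}}{a+1}\right]_0^1 = \frac{3}{a + 1}.$$

Integrating with respect to $a$ gives $I(a) = \log{\left(\frac{\left(a + 1\right)^{3}}{27} \right)} + C$.

At $a = 2$ the integrand is identically $0$, so $I(2) = 0$. The closed form gives $0$, hence $C = 0$.

Setting $a = \frac{5}{6}$:
$$I = \log{\left(\frac{1331}{5832} \right)}.$$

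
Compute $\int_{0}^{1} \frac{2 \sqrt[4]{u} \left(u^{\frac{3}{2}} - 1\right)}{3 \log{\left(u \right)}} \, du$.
$- \frac{2 \log{\left(5 \right)}}{3} + \frac{2 \log{\left(11 \right)}}{3}$

Consider the one-parameter family: let $I(a) = \int_{0}^{1} \frac{2 \left(u^{\frac{7}{4}} - u^{a}\right)}{3 \log{\left(u \right)}} \, du$.

Since $\dfrac{\partial}{\partial a}\,u^{a} = u^{a} \ln u$, the $\ln u$ in the denominator cancels and
$$\frac{dI}{da} = \int_{0}^{1} - \frac{2}{3} u^{a} \, du = - \frac{2}{3} \left[\frac{u^{a+1}}{a+1}\right]_0^1 = - \frac{2}{3 a + 3}.$$

Integrating with respect to $a$ gives $I(a) = - \log{\left(\frac{2 \sqrt[3]{22} \left(a + 1\right)^{\frac{2}{3}}}{11} \right)} + C$.

At $a = \frac{7}{4}$ the integrand is identically $0$, so $I(\frac{7}{4}) = 0$. The closed form gives $0$, hence $C = 0$.

Setting $a = \frac{1}{4}$:
$$I = - \frac{2 \log{\left(5 \right)}}{3} + \frac{2 \log{\left(11 \right)}}{3}.$$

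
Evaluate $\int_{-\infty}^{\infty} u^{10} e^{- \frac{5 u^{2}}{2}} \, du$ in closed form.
$\frac{189 \sqrt{10} \sqrt{\pi}}{3125}$

Start from the elementary integral
$$J(a) = \int_{-\infty}^{\infty} e^{- a u^{2}} \, du = \frac{\sqrt{\pi}}{\sqrt{a}}.$$

Differentiating under the integral sign brings down a factor of $(-u^2)$:
$$\frac{dJ}{da} = \int_{-\infty}^{\infty} - u^{2} e^{- a u^{2}} \, du = - \frac{\sqrt{\pi}}{2 a^{\frac{3}{2}}}.$$

Repeating $5$ times in total — each differentiation brings down another $(-u^2)$ — gives
$$\frac{d^{5}J}{da^{5}} = \int_{-\infty}^{\infty} - u^{10} e^{- a u^{2}} \, du = - \frac{945 \sqrt{\pi}}{32 a^{\frac{11}{2}}},$$
and the integrand here is $(-1)^{5}$ times the target integrand, so $I = (-1)^{5}\,\frac{d^{5}J}{da^{5}} = \frac{945 \sqrt{\pi}}{32 a^{\frac{11}{2}}}$.

Setting $a = \frac{5}{2}$:
$$I = \frac{189 \sqrt{10} \sqrt{\pi}}{3125}.$$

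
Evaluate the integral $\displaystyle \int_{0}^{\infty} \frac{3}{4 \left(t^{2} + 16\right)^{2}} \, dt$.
$\frac{3 \pi}{1024}$

Recall the elementary integral
$$J(a) = \int_{0}^{\infty} \frac{3}{4 \left(a^{2} + t^{2}\right)} \, dt = \frac{3 \pi}{8 a}.$$

Differentiating under the integral sign with respect to $a$,
$$\frac{dJ}{da} = \int_{0}^{\infty} - \frac{3 a}{2 \left(a^{2} + t^{2}\right)^{2}} \, dt = - \frac{3 \pi}{8 a^{2}},$$
so $\int_{0}^{\infty} \frac{3}{4 \left(a^{2} + t^{2}\right)^{2}} \, dt = \frac{3 \pi}{16 a^{3}}$.

Setting $a = 4$:
$$I = \frac{3 \pi}{1024}.$$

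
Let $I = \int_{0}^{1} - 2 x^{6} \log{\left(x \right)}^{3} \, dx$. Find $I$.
$\frac{12}{2401}$

Start from the elementary integral
$$J(a) = \int_{0}^{1} - 2 x^{a} \, dx = - \frac{2}{a + 1}.$$

Differentiating under the integral sign brings down a factor of $\ln x$:
$$\frac{dJ}{da} = \int_{0}^{1} - 2 x^{a} \log{\left(x \right)} \, dx = \frac{2}{\left(a + 1\right)^{2}}.$$

Repeating $3$ times in total — each differentiation brings down another $\ln x$ — gives
$$\frac{d^{3}J}{da^{3}} = \int_{0}^{1} - 2 x^{a} \log{\left(x \right)}^{3} \, dx = \frac{12}{\left(a + 1\right)^{4}},$$
and the integrand here is exactly the target integrand, so $I = \frac{12}{\left(a + 1\right)^{4}}$.

Setting $a = 6$:
$$I = \frac{12}{2401}.$$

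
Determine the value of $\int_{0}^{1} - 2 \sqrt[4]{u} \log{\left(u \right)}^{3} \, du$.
$\frac{3072}{625}$

Start from the elementary integral
$$J(a) = \int_{0}^{1} - 2 u^{a} \, du = - \frac{2}{a + 1}.$$

Differentiating under the integral sign brings down a factor of $\ln u$:
$$\frac{dJ}{da} = \int_{0}^{1} - 2 u^{a} \log{\left(u \right)} \, du = \frac{2}{\left(a + 1\right)^{2}}.$$

Repeating $3$ times in total — each differentiation brings down another $\ln u$ — gives
$$\frac{d^{3}J}{da^{3}} = \int_{0}^{1} - 2 u^{a} \log{\left(u \right)}^{3} \, du = \frac{12}{\left(a + 1\right)^{4}},$$
and the integrand here is exactly the target integrand, so $I = \frac{12}{\left(a + 1\right)^{4}}$.

Setting $a = \frac{1}{4}$:
$$I = \frac{3072}{625}.$$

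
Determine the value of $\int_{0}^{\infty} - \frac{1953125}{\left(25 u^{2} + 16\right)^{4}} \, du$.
$- \frac{1953125 \pi}{524288}$

Begin with the known result
$$J(a) = \int_{0}^{\infty} - \frac{5}{a^{2} + u^{2}} \, du = - \frac{5 \pi}{2 a}.$$

Differentiating under the integral sign with respect to $a$,
$$\frac{dJ}{da} = \int_{0}^{\infty} \frac{10 a}{\left(a^{2} + u^{2}\right)^{2}} \, du = \frac{5 \pi}{2 a^{2}},$$
so $\int_{0}^{\infty} - \frac{5}{\left(a^{2} + u^{2}\right)^{2}} \, du = - \frac{5 \pi}{4 a^{3}}$.

Repeating — each differentiation of $1/(u^2+a^2)^j$ produces $-2ja/(u^2+a^2)^{j+1}$ — and dividing through by $-2ja$ at each step yields, after $3$ differentiations in total,
$$\int_{0}^{\infty} - \frac{5}{\left(a^{2} + u^{2}\right)^{4}} \, du = - \frac{25 \pi}{32 a^{7}}.$$

Setting $a = \frac{4}{5}$:
$$I = - \frac{1953125 \pi}{524288}.$$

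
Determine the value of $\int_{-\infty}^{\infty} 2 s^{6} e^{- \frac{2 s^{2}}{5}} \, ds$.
$\frac{1875 \sqrt{10} \sqrt{\pi}}{64}$

Consider the simpler parametrised integral
$$J(a) = \int_{-\infty}^{\infty} 2 e^{- a s^{2}} \, ds = \frac{2 \sqrt{\pi}}{\sqrt{a}}.$$

Differentiating under the integral sign brings down a factor of $(-s^2)$:
$$\frac{dJ}{da} = \int_{-\infty}^{\infty} - 2 s^{2} e^{- a s^{2}} \, ds = - \frac{\sqrt{\pi}}{a^{\frac{3}{2}}}.$$

Repeating $3$ times in total — each differentiation brings down another $(-s^2)$ — gives
$$\frac{d^{3}J}{da^{3}} = \int_{-\infty}^{\infty} - 2 s^{6} e^{- a s^{2}} \, ds = - \frac{15 \sqrt{\pi}}{4 a^{\frac{7}{2}}},$$
and the integrand here is $(-1)^{3}$ times the target integrand, so $I = (-1)^{3}\,\frac{d^{3}J}{da^{3}} = \frac{15 \sqrt{\pi}}{4 a^{\frac{7}{2}}}$.

Setting $a = \frac{2}{5}$:
$$I = \frac{1875 \sqrt{10} \sqrt{\pi}}{64}.$$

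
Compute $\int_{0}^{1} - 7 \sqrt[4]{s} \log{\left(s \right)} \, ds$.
$\frac{112}{25}$

Consider the simpler parametrised integral
$$J(a) = \int_{0}^{1} - 7 s^{a} \, ds = - \frac{7}{a + 1}.$$

Differentiating under the integral sign brings down a factor of $\ln s$:
$$\frac{dJ}{da} = \int_{0}^{1} - 7 s^{a} \log{\left(s \right)} \, ds = \frac{7}{\left(a + 1\right)^{2}}.$$

The integral on the left is $I$, so $I = \frac{7}{\left(a + 1\right)^{2}}$.

Setting $a = \frac{1}{4}$:
$$I = \frac{112}{25}.$$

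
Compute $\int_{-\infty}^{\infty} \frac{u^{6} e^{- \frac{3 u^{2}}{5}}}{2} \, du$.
$\frac{625 \sqrt{15} \sqrt{\pi}}{432}$

Consider the simpler parametrised integral
$$J(a) = \int_{-\infty}^{\infty} \frac{e^{- a u^{2}}}{2} \, du = \frac{\sqrt{\pi}}{2 \sqrt{a}}.$$

Differentiating under the integral sign brings down a factor of $(-u^2)$:
$$\frac{dJ}{da} = \int_{-\infty}^{\infty} - \frac{u^{2} e^{- a u^{2}}}{2} \, du = - \frac{\sqrt{\pi}}{4 a^{\frac{3}{2}}}.$$

Repeating $3$ times in total — each differentiation brings down another $(-u^2)$ — gives
$$\frac{d^{3}J}{da^{3}} = \int_{-\infty}^{\infty} - \frac{u^{6} e^{- a u^{2}}}{2} \, du = - \frac{15 \sqrt{\pi}}{16 a^{\frac{7}{2}}},$$
and the integrand here is $(-1)^{3}$ times the target integrand, so $I = (-1)^{3}\,\frac{d^{3}J}{da^{3}} = \frac{15 \sqrt{\pi}}{16 a^{\frac{7}{2}}}$.

Setting $a = \frac{3}{5}$:
$$I = \frac{625 \sqrt{15} \sqrt{\pi}}{432}.$$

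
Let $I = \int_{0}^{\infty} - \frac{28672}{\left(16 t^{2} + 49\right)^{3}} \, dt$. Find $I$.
$- \frac{192 \pi}{2401}$

Begin with the known result
$$J(a) = \int_{0}^{\infty} - \frac{7}{a^{2} + t^{2}} \, dt = - \frac{7 \pi}{2 a}.$$

Differentiating under the integral sign with respect to $a$,
$$\frac{dJ}{da} = \int_{0}^{\infty} \frac{14 a}{\left(a^{2} + t^{2}\right)^{2}} \, dt = \frac{7 \pi}{2 a^{2}},$$
so $\int_{0}^{\infty} - \frac{7}{\left(a^{2} + t^{2}\right)^{2}} \, dt = - \frac{7 \pi}{4 a^{3}}$.

Repeating — each differentiation of $1/(t^2+a^2)^j$ produces $-2ja/(t^2+a^2)^{j+1}$ — and dividing through by $-2ja$ at each step yields, after $2$ differentiations in total,
$$\int_{0}^{\infty} - \frac{7}{\left(a^{2} + t^{2}\right)^{3}} \, dt = - \frac{21 \pi}{16 a^{5}}.$$

Setting $a = \frac{7}{4}$:
$$I = - \frac{192 \pi}{2401}.$$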